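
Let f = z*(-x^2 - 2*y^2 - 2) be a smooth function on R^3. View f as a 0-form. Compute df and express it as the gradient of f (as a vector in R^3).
df = (-2*x*z) dx + (-4*y*z) dy + (-x^2 - 2*y^2 - 2) dz; grad f = (-2*x*z, -4*y*z, -x^2 - 2*y^2 - 2)

For a 0-form f, d f = (∂f/∂x) dx + (∂f/∂y) dy + (∂f/∂z) dz. The components of the vector representation are exactly the entries of grad f in Cartesian coordinates:
  ∂f/∂x = -2*x*z
  ∂f/∂y = -4*y*z
  ∂f/∂z = -x^2 - 2*y^2 - 2.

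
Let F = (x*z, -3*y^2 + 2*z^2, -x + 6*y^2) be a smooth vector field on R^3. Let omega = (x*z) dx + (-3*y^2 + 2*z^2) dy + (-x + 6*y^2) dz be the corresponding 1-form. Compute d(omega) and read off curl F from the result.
d(omega) = (12*y - 4*z) dy ∧ dz + (x + 1) dz ∧ dx + (0) dx ∧ dy; curl F = (12*y - 4*z, x + 1, 0)

d omega = sum_{i<j} (∂f_j/∂x_i - ∂f_i/∂x_j) dx_i ∧ dx_j. Under the identification (dy ∧ dz, dz ∧ dx, dx ∧ dy) ↔ (e_x, e_y, e_z), the coefficients are exactly the components of curl F. Compute:
  ∂R/∂y - ∂Q/∂z = (12*y) - (4*z) = 12*y - 4*z
  ∂P/∂z - ∂R/∂x = (x) - (-1) = x + 1
  ∂Q/∂x - ∂P/∂y = (0) - (0) = 0.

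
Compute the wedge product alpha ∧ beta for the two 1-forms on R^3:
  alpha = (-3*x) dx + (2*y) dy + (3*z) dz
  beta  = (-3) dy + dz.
alpha ∧ beta = (9*x) dx ∧ dy + (-3*x) dx ∧ dz + (2*y + 9*z) dy ∧ dz

Distribute the wedge, using dx_i ∧ dx_j = -dx_j ∧ dx_i and dx_i ∧ dx_i = 0. For each pair (i, j) with i < j, the coefficient of dx_i ∧ dx_j in alpha ∧ beta is (alpha_i * beta_j - alpha_j * beta_i). Collecting: alpha ∧ beta = (9*x) dx ∧ dy + (-3*x) dx ∧ dz + (2*y + 9*z) dy ∧ dz.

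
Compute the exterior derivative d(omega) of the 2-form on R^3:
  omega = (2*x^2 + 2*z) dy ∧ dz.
d(omega) = (4*x) dx ∧ dy ∧ dz

For a 2-form omega = sum_{i<j} g_{ij} dx_i ∧ dx_j, the exterior derivative is
  d(omega) = sum_{i<j} d(g_{ij}) ∧ dx_i ∧ dx_j = sum_{i<j, k} (∂g_{ij}/∂x_k) dx_k ∧ dx_i ∧ dx_j.
Expand each term, using dx_k ∧ dx_i ∧ dx_j = sgn(permutation) dx_{(a)} ∧ dx_{(b)} ∧ dx_{(c)} with (a < b < c) sorted:
  d(2*x^2 + 2*z) includes (∂/∂x)(2*x^2 + 2*z) dx = (4*x) dx, which multiplied by dy ∧ dz gives (4*x) dx ∧ dy ∧ dz
Collecting like 3-forms: d(omega) = (4*x) dx ∧ dy ∧ dz.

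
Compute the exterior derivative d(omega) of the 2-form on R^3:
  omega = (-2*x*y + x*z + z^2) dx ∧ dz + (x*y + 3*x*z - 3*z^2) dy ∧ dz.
d(omega) = (2*x + y + 3*z) dx ∧ dy ∧ dz

For a 2-form omega = sum_{i<j} g_{ij} dx_i ∧ dx_j, the exterior derivative is
  d(omega) = sum_{i<j} d(g_{ij}) ∧ dx_i ∧ dx_j = sum_{i<j, k} (∂g_{ij}/∂x_k) dx_k ∧ dx_i ∧ dx_j.
Expand each term, using dx_k ∧ dx_i ∧ dx_j = sgn(permutation) dx_{(a)} ∧ dx_{(b)} ∧ dx_{(c)} with (a < b < c) sorted:
  d(-2*x*y + x*z + z^2) includes (∂/∂y)(-2*x*y + x*z + z^2) dy = (-2*x) dy, which multiplied by dx ∧ dz gives (2*x) dx ∧ dy ∧ dz
  d(x*y + 3*x*z - 3*z^2) includes (∂/∂x)(x*y + 3*x*z - 3*z^2) dx = (y + 3*z) dx, which multiplied by dy ∧ dz gives (y + 3*z) dx ∧ dy ∧ dz
Collecting like 3-forms: d(omega) = (2*x + y + 3*z) dx ∧ dy ∧ dz.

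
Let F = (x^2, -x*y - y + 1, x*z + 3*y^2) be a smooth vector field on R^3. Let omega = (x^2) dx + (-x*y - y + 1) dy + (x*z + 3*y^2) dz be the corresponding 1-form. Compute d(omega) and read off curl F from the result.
d(omega) = (6*y) dy ∧ dz + (-z) dz ∧ dx + (-y) dx ∧ dy; curl F = (6*y, -z, -y)

d omega = sum_{i<j} (∂f_j/∂x_i - ∂f_i/∂x_j) dx_i ∧ dx_j. Under the identification (dy ∧ dz, dz ∧ dx, dx ∧ dy) ↔ (e_x, e_y, e_z), the coefficients are exactly the components of curl F. Compute:
  ∂R/∂y - ∂Q/∂z = (6*y) - (0) = 6*y
  ∂P/∂z - ∂R/∂x = (0) - (z) = -z
  ∂Q/∂x - ∂P/∂y = (-y) - (0) = -y.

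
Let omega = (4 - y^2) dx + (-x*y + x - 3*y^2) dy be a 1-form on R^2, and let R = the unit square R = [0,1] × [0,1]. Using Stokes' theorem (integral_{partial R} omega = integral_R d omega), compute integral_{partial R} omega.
integral_(partial R) omega = 3/2

Stokes: integral_partial_R omega = integral_R d omega with d omega = (∂Q/∂x - ∂P/∂y) dx ∧ dy.
  ∂Q/∂x = 1 - y
  ∂P/∂y = -2*y
  integrand = ∂Q/∂x - ∂P/∂y = y + 1.
Integrating over R: integral_0^1 integral_0^1 (y + 1) dx dy = 3/2.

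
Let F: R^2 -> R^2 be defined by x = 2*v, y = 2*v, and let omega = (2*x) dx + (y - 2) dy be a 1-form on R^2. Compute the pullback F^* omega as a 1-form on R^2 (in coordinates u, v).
F^* omega = (12*v - 4) dv

Using F^*(f dg) = (f ∘ F) d(g ∘ F), substitute each coordinate x_i by F_i(u, v) in f_i, and replace dx_i by d F_i = (∂F_i/∂u) du + (∂F_i/∂v) dv.
  For the x component: f_1(F) = 4*v; d F_1 = (0) du + (2) dv
  For the y component: f_2(F) = 2*v - 2; d F_2 = (0) du + (2) dv
Combining and collecting du, dv coefficients:
  coeff of du: 0
  coeff of dv: 12*v - 4
F^* omega = (12*v - 4) dv.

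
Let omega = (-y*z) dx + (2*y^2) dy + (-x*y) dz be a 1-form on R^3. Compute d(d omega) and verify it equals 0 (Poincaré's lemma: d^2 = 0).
d(d omega) = 0

Step 1: d omega = sum_{i<j} (∂f_j/∂x_i - ∂f_i/∂x_j) dx_i ∧ dx_j:
  coeff of dx ∧ dy: z
  coeff of dx ∧ dz: 0
  coeff of dy ∧ dz: -x
Step 2: Apply d again to each 2-form coefficient. The only possible 3-form in R^3 is dx ∧ dy ∧ dz, with coefficient
  ∂(coeff of dy∧dz)/∂x - ∂(coeff of dx∧dz)/∂y + ∂(coeff of dx∧dy)/∂z
  = ∂/∂x (-x) - ∂/∂y (0) + ∂/∂z (z).
Each of these terms simplifies to sums of mixed partials that cancel in pairs. The result is 0 (by equality of mixed partials for smooth functions — Schwarz / Clairaut).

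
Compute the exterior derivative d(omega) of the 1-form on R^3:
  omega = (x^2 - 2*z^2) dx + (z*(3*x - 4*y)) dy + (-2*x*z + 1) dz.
d(omega) = (3*z) dx ∧ dy + (2*z) dx ∧ dz + (-3*x + 4*y) dy ∧ dz

For a 1-form omega = sum_i f_i dx_i, the exterior derivative is
  d(omega) = sum_{i < j} (∂f_j/∂x_i - ∂f_i/∂x_j) dx_i ∧ dx_j.
  coefficient of dx ∧ dy: ∂f_2/∂x - ∂f_1/∂y = ∂(z*(3*x - 4*y))/∂x - ∂(x^2 - 2*z^2)/∂y = 3*z
  coefficient of dx ∧ dz: ∂f_3/∂x - ∂f_1/∂z = ∂(-2*x*z + 1)/∂x - ∂(x^2 - 2*z^2)/∂z = 2*z
  coefficient of dy ∧ dz: ∂f_3/∂y - ∂f_2/∂z = ∂(-2*x*z + 1)/∂y - ∂(z*(3*x - 4*y))/∂z = -3*x + 4*y
Assembling: d(omega) = (3*z) dx ∧ dy + (2*z) dx ∧ dz + (-3*x + 4*y) dy ∧ dz.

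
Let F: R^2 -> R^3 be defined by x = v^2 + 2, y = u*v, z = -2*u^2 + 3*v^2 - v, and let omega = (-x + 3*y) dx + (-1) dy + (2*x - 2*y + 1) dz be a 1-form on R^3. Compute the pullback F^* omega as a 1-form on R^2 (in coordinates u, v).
F^* omega = (8*u^2*v - 8*u*v^2 - 20*u - v) du + (-6*u*v^2 + 2*u*v - u + 10*v^3 - 2*v^2 + 26*v - 5) dv

Using F^*(f dg) = (f ∘ F) d(g ∘ F), substitute each coordinate x_i by F_i(u, v) in f_i, and replace dx_i by d F_i = (∂F_i/∂u) du + (∂F_i/∂v) dv.
  For the x component: f_1(F) = 3*u*v - v^2 - 2; d F_1 = (0) du + (2*v) dv
  For the y component: f_2(F) = -1; d F_2 = (v) du + (u) dv
  For the z component: f_3(F) = -2*u*v + 2*v^2 + 5; d F_3 = (-4*u) du + (6*v - 1) dv
Combining and collecting du, dv coefficients:
  coeff of du: 8*u^2*v - 8*u*v^2 - 20*u - v
  coeff of dv: -6*u*v^2 + 2*u*v - u + 10*v^3 - 2*v^2 + 26*v - 5
F^* omega = (8*u^2*v - 8*u*v^2 - 20*u - v) du + (-6*u*v^2 + 2*u*v - u + 10*v^3 - 2*v^2 + 26*v - 5) dv.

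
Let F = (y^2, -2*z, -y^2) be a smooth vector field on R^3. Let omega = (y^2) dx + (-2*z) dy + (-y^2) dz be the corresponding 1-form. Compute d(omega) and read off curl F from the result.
d(omega) = (2 - 2*y) dy ∧ dz + (0) dz ∧ dx + (-2*y) dx ∧ dy; curl F = (2 - 2*y, 0, -2*y)

d omega = sum_{i<j} (∂f_j/∂x_i - ∂f_i/∂x_j) dx_i ∧ dx_j. Under the identification (dy ∧ dz, dz ∧ dx, dx ∧ dy) ↔ (e_x, e_y, e_z), the coefficients are exactly the components of curl F. Compute:
  ∂R/∂y - ∂Q/∂z = (-2*y) - (-2) = 2 - 2*y
  ∂P/∂z - ∂R/∂x = (0) - (0) = 0
  ∂Q/∂x - ∂P/∂y = (0) - (2*y) = -2*y.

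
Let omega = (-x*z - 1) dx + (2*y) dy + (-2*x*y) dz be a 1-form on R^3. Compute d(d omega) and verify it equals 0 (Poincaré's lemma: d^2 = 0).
d(d omega) = 0

Step 1: d omega = sum_{i<j} (∂f_j/∂x_i - ∂f_i/∂x_j) dx_i ∧ dx_j:
  coeff of dx ∧ dy: 0
  coeff of dx ∧ dz: x - 2*y
  coeff of dy ∧ dz: -2*x
Step 2: Apply d again to each 2-form coefficient. The only possible 3-form in R^3 is dx ∧ dy ∧ dz, with coefficient
  ∂(coeff of dy∧dz)/∂x - ∂(coeff of dx∧dz)/∂y + ∂(coeff of dx∧dy)/∂z
  = ∂/∂x (-2*x) - ∂/∂y (x - 2*y) + ∂/∂z (0).
Each of these terms simplifies to sums of mixed partials that cancel in pairs. The result is 0 (by equality of mixed partials for smooth functions — Schwarz / Clairaut).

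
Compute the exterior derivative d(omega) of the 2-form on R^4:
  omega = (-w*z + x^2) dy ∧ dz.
d(omega) = (2*x) dx ∧ dy ∧ dz + (-z) dy ∧ dz ∧ dw

For a 2-form omega = sum_{i<j} g_{ij} dx_i ∧ dx_j, the exterior derivative is
  d(omega) = sum_{i<j} d(g_{ij}) ∧ dx_i ∧ dx_j = sum_{i<j, k} (∂g_{ij}/∂x_k) dx_k ∧ dx_i ∧ dx_j.
Expand each term, using dx_k ∧ dx_i ∧ dx_j = sgn(permutation) dx_{(a)} ∧ dx_{(b)} ∧ dx_{(c)} with (a < b < c) sorted:
  d(-w*z + x^2) includes (∂/∂x)(-w*z + x^2) dx = (2*x) dx, which multiplied by dy ∧ dz gives (2*x) dx ∧ dy ∧ dz
  d(-w*z + x^2) includes (∂/∂w)(-w*z + x^2) dw = (-z) dw, which multiplied by dy ∧ dz gives (-z) dy ∧ dz ∧ dw
Collecting like 3-forms: d(omega) = (2*x) dx ∧ dy ∧ dz + (-z) dy ∧ dz ∧ dw.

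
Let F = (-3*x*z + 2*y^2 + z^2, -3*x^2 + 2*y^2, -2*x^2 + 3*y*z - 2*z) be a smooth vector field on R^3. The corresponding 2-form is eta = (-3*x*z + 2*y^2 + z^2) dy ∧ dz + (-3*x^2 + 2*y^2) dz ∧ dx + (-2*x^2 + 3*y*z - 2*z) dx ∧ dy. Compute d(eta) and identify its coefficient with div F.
d(eta) = (7*y - 3*z - 2) dx ∧ dy ∧ dz; div F = 7*y - 3*z - 2

For a 2-form in R^3 of the form above, applying d gives a 3-form with coefficient ∂P/∂x + ∂Q/∂y + ∂R/∂z:
  ∂P/∂x = -3*z
  ∂Q/∂y = 4*y
  ∂R/∂z = 3*y - 2
Sum = 7*y - 3*z - 2, which is exactly div F.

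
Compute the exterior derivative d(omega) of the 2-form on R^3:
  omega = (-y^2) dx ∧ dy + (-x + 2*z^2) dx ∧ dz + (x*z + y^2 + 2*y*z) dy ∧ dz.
d(omega) = (z) dx ∧ dy ∧ dz

For a 2-form omega = sum_{i<j} g_{ij} dx_i ∧ dx_j, the exterior derivative is
  d(omega) = sum_{i<j} d(g_{ij}) ∧ dx_i ∧ dx_j = sum_{i<j, k} (∂g_{ij}/∂x_k) dx_k ∧ dx_i ∧ dx_j.
Expand each term, using dx_k ∧ dx_i ∧ dx_j = sgn(permutation) dx_{(a)} ∧ dx_{(b)} ∧ dx_{(c)} with (a < b < c) sorted:
  d(x*z + y^2 + 2*y*z) includes (∂/∂x)(x*z + y^2 + 2*y*z) dx = (z) dx, which multiplied by dy ∧ dz gives (z) dx ∧ dy ∧ dz
Collecting like 3-forms: d(omega) = (z) dx ∧ dy ∧ dz.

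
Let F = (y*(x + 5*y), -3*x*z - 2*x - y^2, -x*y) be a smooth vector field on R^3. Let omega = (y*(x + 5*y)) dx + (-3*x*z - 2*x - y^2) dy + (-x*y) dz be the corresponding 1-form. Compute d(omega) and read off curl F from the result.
d(omega) = (2*x) dy ∧ dz + (y) dz ∧ dx + (-x - 10*y - 3*z - 2) dx ∧ dy; curl F = (2*x, y, -x - 10*y - 3*z - 2)

d omega = sum_{i<j} (∂f_j/∂x_i - ∂f_i/∂x_j) dx_i ∧ dx_j. Under the identification (dy ∧ dz, dz ∧ dx, dx ∧ dy) ↔ (e_x, e_y, e_z), the coefficients are exactly the components of curl F. Compute:
  ∂R/∂y - ∂Q/∂z = (-x) - (-3*x) = 2*x
  ∂P/∂z - ∂R/∂x = (0) - (-y) = y
  ∂Q/∂x - ∂P/∂y = (-3*z - 2) - (x + 10*y) = -x - 10*y - 3*z - 2.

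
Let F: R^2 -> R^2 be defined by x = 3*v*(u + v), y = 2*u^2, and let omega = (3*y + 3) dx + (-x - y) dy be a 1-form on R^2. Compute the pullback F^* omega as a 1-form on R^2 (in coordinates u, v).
F^* omega = (-8*u^3 + 6*u^2*v - 12*u*v^2 + 9*v) du + (18*u^3 + 36*u^2*v + 9*u + 18*v) dv

Using F^*(f dg) = (f ∘ F) d(g ∘ F), substitute each coordinate x_i by F_i(u, v) in f_i, and replace dx_i by d F_i = (∂F_i/∂u) du + (∂F_i/∂v) dv.
  For the x component: f_1(F) = 6*u^2 + 3; d F_1 = (3*v) du + (3*u + 6*v) dv
  For the y component: f_2(F) = -2*u^2 - 3*u*v - 3*v^2; d F_2 = (4*u) du + (0) dv
Combining and collecting du, dv coefficients:
  coeff of du: -8*u^3 + 6*u^2*v - 12*u*v^2 + 9*v
  coeff of dv: 18*u^3 + 36*u^2*v + 9*u + 18*v
F^* omega = (-8*u^3 + 6*u^2*v - 12*u*v^2 + 9*v) du + (18*u^3 + 36*u^2*v + 9*u + 18*v) dv.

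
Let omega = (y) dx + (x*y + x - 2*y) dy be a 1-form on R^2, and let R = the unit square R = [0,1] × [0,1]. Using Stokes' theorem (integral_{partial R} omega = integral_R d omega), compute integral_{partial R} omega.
integral_(partial R) omega = 1/2

Stokes: integral_partial_R omega = integral_R d omega with d omega = (∂Q/∂x - ∂P/∂y) dx ∧ dy.
  ∂Q/∂x = y + 1
  ∂P/∂y = 1
  integrand = ∂Q/∂x - ∂P/∂y = y.
Integrating over R: integral_0^1 integral_0^1 (y) dx dy = 1/2.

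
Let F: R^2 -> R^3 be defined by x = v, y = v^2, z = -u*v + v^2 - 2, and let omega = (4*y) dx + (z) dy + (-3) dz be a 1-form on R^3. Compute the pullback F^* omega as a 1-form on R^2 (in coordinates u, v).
F^* omega = (3*v) du + (-2*u*v^2 + 3*u + 2*v^3 + 4*v^2 - 10*v) dv

Using F^*(f dg) = (f ∘ F) d(g ∘ F), substitute each coordinate x_i by F_i(u, v) in f_i, and replace dx_i by d F_i = (∂F_i/∂u) du + (∂F_i/∂v) dv.
  For the x component: f_1(F) = 4*v^2; d F_1 = (0) du + (1) dv
  For the y component: f_2(F) = -u*v + v^2 - 2; d F_2 = (0) du + (2*v) dv
  For the z component: f_3(F) = -3; d F_3 = (-v) du + (-u + 2*v) dv
Combining and collecting du, dv coefficients:
  coeff of du: 3*v
  coeff of dv: -2*u*v^2 + 3*u + 2*v^3 + 4*v^2 - 10*v
F^* omega = (3*v) du + (-2*u*v^2 + 3*u + 2*v^3 + 4*v^2 - 10*v) dv.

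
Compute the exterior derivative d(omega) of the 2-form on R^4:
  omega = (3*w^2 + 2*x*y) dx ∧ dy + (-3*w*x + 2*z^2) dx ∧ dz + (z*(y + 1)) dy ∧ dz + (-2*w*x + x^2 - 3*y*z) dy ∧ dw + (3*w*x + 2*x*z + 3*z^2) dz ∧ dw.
d(omega) = (4*w + 2*x) dx ∧ dy ∧ dw + (3*w - 3*x + 2*z) dx ∧ dz ∧ dw + (3*y) dy ∧ dz ∧ dw

For a 2-form omega = sum_{i<j} g_{ij} dx_i ∧ dx_j, the exterior derivative is
  d(omega) = sum_{i<j} d(g_{ij}) ∧ dx_i ∧ dx_j = sum_{i<j, k} (∂g_{ij}/∂x_k) dx_k ∧ dx_i ∧ dx_j.
Expand each term, using dx_k ∧ dx_i ∧ dx_j = sgn(permutation) dx_{(a)} ∧ dx_{(b)} ∧ dx_{(c)} with (a < b < c) sorted:
  d(3*w^2 + 2*x*y) includes (∂/∂w)(3*w^2 + 2*x*y) dw = (6*w) dw, which multiplied by dx ∧ dy gives (6*w) dx ∧ dy ∧ dw
  d(-3*w*x + 2*z^2) includes (∂/∂w)(-3*w*x + 2*z^2) dw = (-3*x) dw, which multiplied by dx ∧ dz gives (-3*x) dx ∧ dz ∧ dw
  d(-2*w*x + x^2 - 3*y*z) includes (∂/∂x)(-2*w*x + x^2 - 3*y*z) dx = (-2*w + 2*x) dx, which multiplied by dy ∧ dw gives (-2*w + 2*x) dx ∧ dy ∧ dw
  d(-2*w*x + x^2 - 3*y*z) includes (∂/∂z)(-2*w*x + x^2 - 3*y*z) dz = (-3*y) dz, which multiplied by dy ∧ dw gives (3*y) dy ∧ dz ∧ dw
  d(3*w*x + 2*x*z + 3*z^2) includes (∂/∂x)(3*w*x + 2*x*z + 3*z^2) dx = (3*w + 2*z) dx, which multiplied by dz ∧ dw gives (3*w + 2*z) dx ∧ dz ∧ dw
Collecting like 3-forms: d(omega) = (4*w + 2*x) dx ∧ dy ∧ dw + (3*w - 3*x + 2*z) dx ∧ dz ∧ dw + (3*y) dy ∧ dz ∧ dw.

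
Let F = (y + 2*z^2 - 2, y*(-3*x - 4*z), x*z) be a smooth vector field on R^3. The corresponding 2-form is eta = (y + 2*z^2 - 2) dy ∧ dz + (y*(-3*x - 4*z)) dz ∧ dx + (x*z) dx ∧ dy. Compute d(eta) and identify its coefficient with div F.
d(eta) = (-2*x - 4*z) dx ∧ dy ∧ dz; div F = -2*x - 4*z

For a 2-form in R^3 of the form above, applying d gives a 3-form with coefficient ∂P/∂x + ∂Q/∂y + ∂R/∂z:
  ∂P/∂x = 0
  ∂Q/∂y = -3*x - 4*z
  ∂R/∂z = x
Sum = -2*x - 4*z, which is exactly div F.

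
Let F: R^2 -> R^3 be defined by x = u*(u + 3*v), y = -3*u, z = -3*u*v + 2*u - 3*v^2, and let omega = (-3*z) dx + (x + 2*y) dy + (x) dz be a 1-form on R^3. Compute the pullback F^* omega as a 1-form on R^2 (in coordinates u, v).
F^* omega = (15*u^2*v - 13*u^2 + 36*u*v^2 - 21*u*v + 18*u + 27*v^3) du + (3*u*(-u^2 + 4*u*v - 6*u + 3*v^2)) dv

Using F^*(f dg) = (f ∘ F) d(g ∘ F), substitute each coordinate x_i by F_i(u, v) in f_i, and replace dx_i by d F_i = (∂F_i/∂u) du + (∂F_i/∂v) dv.
  For the x component: f_1(F) = 9*u*v - 6*u + 9*v^2; d F_1 = (2*u + 3*v) du + (3*u) dv
  For the y component: f_2(F) = u*(u + 3*v - 6); d F_2 = (-3) du + (0) dv
  For the z component: f_3(F) = u*(u + 3*v); d F_3 = (2 - 3*v) du + (-3*u - 6*v) dv
Combining and collecting du, dv coefficients:
  coeff of du: 15*u^2*v - 13*u^2 + 36*u*v^2 - 21*u*v + 18*u + 27*v^3
  coeff of dv: 3*u*(-u^2 + 4*u*v - 6*u + 3*v^2)
F^* omega = (15*u^2*v - 13*u^2 + 36*u*v^2 - 21*u*v + 18*u + 27*v^3) du + (3*u*(-u^2 + 4*u*v - 6*u + 3*v^2)) dv.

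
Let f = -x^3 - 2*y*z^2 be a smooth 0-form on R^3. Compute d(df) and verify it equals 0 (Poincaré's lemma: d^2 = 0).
d(df) = 0

Step 1: df = sum_i (∂f/∂x_i) dx_i = (-3*x^2) dx + (-2*z^2) dy + (-4*y*z) dz.
Step 2: Apply d again. Using the 1-form formula, the coefficient of dx ∧ dy in d(df) is ∂^2 f/∂x ∂y - ∂^2 f/∂y ∂x = (0) - (0) = 0 (equality of mixed partials for smooth f).
Similarly for dx ∧ dz and dy ∧ dz — all coefficients vanish. So d(df) = 0.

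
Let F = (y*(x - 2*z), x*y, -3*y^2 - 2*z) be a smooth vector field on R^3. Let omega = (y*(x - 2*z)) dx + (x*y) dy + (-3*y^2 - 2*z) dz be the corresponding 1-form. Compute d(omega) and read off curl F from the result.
d(omega) = (-6*y) dy ∧ dz + (-2*y) dz ∧ dx + (-x + y + 2*z) dx ∧ dy; curl F = (-6*y, -2*y, -x + y + 2*z)

d omega = sum_{i<j} (∂f_j/∂x_i - ∂f_i/∂x_j) dx_i ∧ dx_j. Under the identification (dy ∧ dz, dz ∧ dx, dx ∧ dy) ↔ (e_x, e_y, e_z), the coefficients are exactly the components of curl F. Compute:
  ∂R/∂y - ∂Q/∂z = (-6*y) - (0) = -6*y
  ∂P/∂z - ∂R/∂x = (-2*y) - (0) = -2*y
  ∂Q/∂x - ∂P/∂y = (y) - (x - 2*z) = -x + y + 2*z.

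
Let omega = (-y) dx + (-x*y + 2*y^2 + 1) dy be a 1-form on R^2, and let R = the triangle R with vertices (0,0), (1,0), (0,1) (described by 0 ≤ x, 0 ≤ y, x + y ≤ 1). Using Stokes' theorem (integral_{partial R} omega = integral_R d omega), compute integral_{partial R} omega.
integral_(partial R) omega = 1/3

Stokes: integral_partial_R omega = integral_R d omega with d omega = (∂Q/∂x - ∂P/∂y) dx ∧ dy.
  ∂Q/∂x = -y
  ∂P/∂y = -1
  integrand = ∂Q/∂x - ∂P/∂y = 1 - y.
Integrating over R: integral_0^1 integral_0^{1-x} (1 - y) dy dx = 1/3.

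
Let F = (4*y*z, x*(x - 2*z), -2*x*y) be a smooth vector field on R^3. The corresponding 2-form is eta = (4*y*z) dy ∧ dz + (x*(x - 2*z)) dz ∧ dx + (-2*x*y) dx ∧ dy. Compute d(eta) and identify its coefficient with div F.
d(eta) = (0) dx ∧ dy ∧ dz; div F = 0

For a 2-form in R^3 of the form above, applying d gives a 3-form with coefficient ∂P/∂x + ∂Q/∂y + ∂R/∂z:
  ∂P/∂x = 0
  ∂Q/∂y = 0
  ∂R/∂z = 0
Sum = 0, which is exactly div F.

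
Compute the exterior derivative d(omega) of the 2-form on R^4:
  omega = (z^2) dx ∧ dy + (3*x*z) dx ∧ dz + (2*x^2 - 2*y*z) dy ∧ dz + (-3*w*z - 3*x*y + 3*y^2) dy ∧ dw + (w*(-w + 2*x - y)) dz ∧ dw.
d(omega) = (4*x + 2*z) dx ∧ dy ∧ dz + (-3*y) dx ∧ dy ∧ dw + (2*w) dy ∧ dz ∧ dw + (2*w) dx ∧ dz ∧ dw

For a 2-form omega = sum_{i<j} g_{ij} dx_i ∧ dx_j, the exterior derivative is
  d(omega) = sum_{i<j} d(g_{ij}) ∧ dx_i ∧ dx_j = sum_{i<j, k} (∂g_{ij}/∂x_k) dx_k ∧ dx_i ∧ dx_j.
Expand each term, using dx_k ∧ dx_i ∧ dx_j = sgn(permutation) dx_{(a)} ∧ dx_{(b)} ∧ dx_{(c)} with (a < b < c) sorted:
  d(z^2) includes (∂/∂z)(z^2) dz = (2*z) dz, which multiplied by dx ∧ dy gives (2*z) dx ∧ dy ∧ dz
  d(2*x^2 - 2*y*z) includes (∂/∂x)(2*x^2 - 2*y*z) dx = (4*x) dx, which multiplied by dy ∧ dz gives (4*x) dx ∧ dy ∧ dz
  d(-3*w*z - 3*x*y + 3*y^2) includes (∂/∂x)(-3*w*z - 3*x*y + 3*y^2) dx = (-3*y) dx, which multiplied by dy ∧ dw gives (-3*y) dx ∧ dy ∧ dw
  d(-3*w*z - 3*x*y + 3*y^2) includes (∂/∂z)(-3*w*z - 3*x*y + 3*y^2) dz = (-3*w) dz, which multiplied by dy ∧ dw gives (3*w) dy ∧ dz ∧ dw
  d(w*(-w + 2*x - y)) includes (∂/∂x)(w*(-w + 2*x - y)) dx = (2*w) dx, which multiplied by dz ∧ dw gives (2*w) dx ∧ dz ∧ dw
  d(w*(-w + 2*x - y)) includes (∂/∂y)(w*(-w + 2*x - y)) dy = (-w) dy, which multiplied by dz ∧ dw gives (-w) dy ∧ dz ∧ dw
Collecting like 3-forms: d(omega) = (4*x + 2*z) dx ∧ dy ∧ dz + (-3*y) dx ∧ dy ∧ dw + (2*w) dy ∧ dz ∧ dw + (2*w) dx ∧ dz ∧ dw.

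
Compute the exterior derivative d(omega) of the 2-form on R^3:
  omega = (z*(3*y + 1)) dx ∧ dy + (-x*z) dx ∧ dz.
d(omega) = (3*y + 1) dx ∧ dy ∧ dz

For a 2-form omega = sum_{i<j} g_{ij} dx_i ∧ dx_j, the exterior derivative is
  d(omega) = sum_{i<j} d(g_{ij}) ∧ dx_i ∧ dx_j = sum_{i<j, k} (∂g_{ij}/∂x_k) dx_k ∧ dx_i ∧ dx_j.
Expand each term, using dx_k ∧ dx_i ∧ dx_j = sgn(permutation) dx_{(a)} ∧ dx_{(b)} ∧ dx_{(c)} with (a < b < c) sorted:
  d(z*(3*y + 1)) includes (∂/∂z)(z*(3*y + 1)) dz = (3*y + 1) dz, which multiplied by dx ∧ dy gives (3*y + 1) dx ∧ dy ∧ dz
Collecting like 3-forms: d(omega) = (3*y + 1) dx ∧ dy ∧ dz.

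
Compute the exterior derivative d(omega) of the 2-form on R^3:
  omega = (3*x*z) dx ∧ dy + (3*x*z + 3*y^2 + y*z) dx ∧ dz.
d(omega) = (3*x - 6*y - z) dx ∧ dy ∧ dz

For a 2-form omega = sum_{i<j} g_{ij} dx_i ∧ dx_j, the exterior derivative is
  d(omega) = sum_{i<j} d(g_{ij}) ∧ dx_i ∧ dx_j = sum_{i<j, k} (∂g_{ij}/∂x_k) dx_k ∧ dx_i ∧ dx_j.
Expand each term, using dx_k ∧ dx_i ∧ dx_j = sgn(permutation) dx_{(a)} ∧ dx_{(b)} ∧ dx_{(c)} with (a < b < c) sorted:
  d(3*x*z) includes (∂/∂z)(3*x*z) dz = (3*x) dz, which multiplied by dx ∧ dy gives (3*x) dx ∧ dy ∧ dz
  d(3*x*z + 3*y^2 + y*z) includes (∂/∂y)(3*x*z + 3*y^2 + y*z) dy = (6*y + z) dy, which multiplied by dx ∧ dz gives (-6*y - z) dx ∧ dy ∧ dz
Collecting like 3-forms: d(omega) = (3*x - 6*y - z) dx ∧ dy ∧ dz.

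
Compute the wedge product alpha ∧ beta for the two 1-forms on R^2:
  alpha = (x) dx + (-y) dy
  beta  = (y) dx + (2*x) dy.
alpha ∧ beta = (2*x^2 + y^2) dx ∧ dy

Distribute the wedge, using dx_i ∧ dx_j = -dx_j ∧ dx_i and dx_i ∧ dx_i = 0. For each pair (i, j) with i < j, the coefficient of dx_i ∧ dx_j in alpha ∧ beta is (alpha_i * beta_j - alpha_j * beta_i). Collecting: alpha ∧ beta = (2*x^2 + y^2) dx ∧ dy.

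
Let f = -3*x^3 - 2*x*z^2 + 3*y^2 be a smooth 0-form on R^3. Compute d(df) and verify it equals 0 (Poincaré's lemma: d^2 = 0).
d(df) = 0

Step 1: df = sum_i (∂f/∂x_i) dx_i = (-9*x^2 - 2*z^2) dx + (6*y) dy + (-4*x*z) dz.
Step 2: Apply d again. Using the 1-form formula, the coefficient of dx ∧ dy in d(df) is ∂^2 f/∂x ∂y - ∂^2 f/∂y ∂x = (0) - (0) = 0 (equality of mixed partials for smooth f).
Similarly for dx ∧ dz and dy ∧ dz — all coefficients vanish. So d(df) = 0.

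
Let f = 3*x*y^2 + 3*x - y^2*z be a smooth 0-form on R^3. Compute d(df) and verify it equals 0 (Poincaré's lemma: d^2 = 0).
d(df) = 0

Step 1: df = sum_i (∂f/∂x_i) dx_i = (3*y^2 + 3) dx + (2*y*(3*x - z)) dy + (-y^2) dz.
Step 2: Apply d again. Using the 1-form formula, the coefficient of dx ∧ dy in d(df) is ∂^2 f/∂x ∂y - ∂^2 f/∂y ∂x = (6*y) - (6*y) = 0 (equality of mixed partials for smooth f).
Similarly for dx ∧ dz and dy ∧ dz — all coefficients vanish. So d(df) = 0.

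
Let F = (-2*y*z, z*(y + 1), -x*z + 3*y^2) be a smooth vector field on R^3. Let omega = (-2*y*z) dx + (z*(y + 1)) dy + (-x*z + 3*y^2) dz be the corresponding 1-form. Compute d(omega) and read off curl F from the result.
d(omega) = (5*y - 1) dy ∧ dz + (-2*y + z) dz ∧ dx + (2*z) dx ∧ dy; curl F = (5*y - 1, -2*y + z, 2*z)

d omega = sum_{i<j} (∂f_j/∂x_i - ∂f_i/∂x_j) dx_i ∧ dx_j. Under the identification (dy ∧ dz, dz ∧ dx, dx ∧ dy) ↔ (e_x, e_y, e_z), the coefficients are exactly the components of curl F. Compute:
  ∂R/∂y - ∂Q/∂z = (6*y) - (y + 1) = 5*y - 1
  ∂P/∂z - ∂R/∂x = (-2*y) - (-z) = -2*y + z
  ∂Q/∂x - ∂P/∂y = (0) - (-2*z) = 2*z.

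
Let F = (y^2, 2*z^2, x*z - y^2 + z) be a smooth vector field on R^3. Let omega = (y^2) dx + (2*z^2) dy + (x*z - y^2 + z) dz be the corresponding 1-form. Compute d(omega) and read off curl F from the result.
d(omega) = (-2*y - 4*z) dy ∧ dz + (-z) dz ∧ dx + (-2*y) dx ∧ dy; curl F = (-2*y - 4*z, -z, -2*y)

d omega = sum_{i<j} (∂f_j/∂x_i - ∂f_i/∂x_j) dx_i ∧ dx_j. Under the identification (dy ∧ dz, dz ∧ dx, dx ∧ dy) ↔ (e_x, e_y, e_z), the coefficients are exactly the components of curl F. Compute:
  ∂R/∂y - ∂Q/∂z = (-2*y) - (4*z) = -2*y - 4*z
  ∂P/∂z - ∂R/∂x = (0) - (z) = -z
  ∂Q/∂x - ∂P/∂y = (0) - (2*y) = -2*y.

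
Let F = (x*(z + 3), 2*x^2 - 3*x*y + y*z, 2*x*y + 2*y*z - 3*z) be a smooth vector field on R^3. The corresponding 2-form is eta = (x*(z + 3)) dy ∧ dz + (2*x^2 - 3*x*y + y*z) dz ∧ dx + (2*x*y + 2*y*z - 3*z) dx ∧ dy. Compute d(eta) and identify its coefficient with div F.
d(eta) = (-3*x + 2*y + 2*z) dx ∧ dy ∧ dz; div F = -3*x + 2*y + 2*z

For a 2-form in R^3 of the form above, applying d gives a 3-form with coefficient ∂P/∂x + ∂Q/∂y + ∂R/∂z:
  ∂P/∂x = z + 3
  ∂Q/∂y = -3*x + z
  ∂R/∂z = 2*y - 3
Sum = -3*x + 2*y + 2*z, which is exactly div F.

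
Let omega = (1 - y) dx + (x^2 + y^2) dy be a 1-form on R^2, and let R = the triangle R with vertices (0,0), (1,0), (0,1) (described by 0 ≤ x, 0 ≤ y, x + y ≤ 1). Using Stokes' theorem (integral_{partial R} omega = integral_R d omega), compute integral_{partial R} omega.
integral_(partial R) omega = 5/6

Stokes: integral_partial_R omega = integral_R d omega with d omega = (∂Q/∂x - ∂P/∂y) dx ∧ dy.
  ∂Q/∂x = 2*x
  ∂P/∂y = -1
  integrand = ∂Q/∂x - ∂P/∂y = 2*x + 1.
Integrating over R: integral_0^1 integral_0^{1-x} (2*x + 1) dy dx = 5/6.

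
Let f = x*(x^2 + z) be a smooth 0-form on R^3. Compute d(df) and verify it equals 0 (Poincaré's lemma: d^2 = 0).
d(df) = 0

Step 1: df = sum_i (∂f/∂x_i) dx_i = (3*x^2 + z) dx + (0) dy + (x) dz.
Step 2: Apply d again. Using the 1-form formula, the coefficient of dx ∧ dy in d(df) is ∂^2 f/∂x ∂y - ∂^2 f/∂y ∂x = (0) - (0) = 0 (equality of mixed partials for smooth f).
Similarly for dx ∧ dz and dy ∧ dz — all coefficients vanish. So d(df) = 0.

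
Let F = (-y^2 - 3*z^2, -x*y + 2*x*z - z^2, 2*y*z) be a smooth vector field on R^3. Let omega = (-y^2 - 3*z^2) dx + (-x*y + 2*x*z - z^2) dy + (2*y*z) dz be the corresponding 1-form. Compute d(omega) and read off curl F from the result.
d(omega) = (-2*x + 4*z) dy ∧ dz + (-6*z) dz ∧ dx + (y + 2*z) dx ∧ dy; curl F = (-2*x + 4*z, -6*z, y + 2*z)

d omega = sum_{i<j} (∂f_j/∂x_i - ∂f_i/∂x_j) dx_i ∧ dx_j. Under the identification (dy ∧ dz, dz ∧ dx, dx ∧ dy) ↔ (e_x, e_y, e_z), the coefficients are exactly the components of curl F. Compute:
  ∂R/∂y - ∂Q/∂z = (2*z) - (2*x - 2*z) = -2*x + 4*z
  ∂P/∂z - ∂R/∂x = (-6*z) - (0) = -6*z
  ∂Q/∂x - ∂P/∂y = (-y + 2*z) - (-2*y) = y + 2*z.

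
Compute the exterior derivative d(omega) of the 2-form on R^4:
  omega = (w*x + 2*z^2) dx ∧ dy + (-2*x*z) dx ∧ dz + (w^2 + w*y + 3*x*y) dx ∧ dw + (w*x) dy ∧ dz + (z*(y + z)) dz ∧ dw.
d(omega) = (w + 4*z) dx ∧ dy ∧ dz + (-w - 2*x) dx ∧ dy ∧ dw + (x + z) dy ∧ dz ∧ dw

For a 2-form omega = sum_{i<j} g_{ij} dx_i ∧ dx_j, the exterior derivative is
  d(omega) = sum_{i<j} d(g_{ij}) ∧ dx_i ∧ dx_j = sum_{i<j, k} (∂g_{ij}/∂x_k) dx_k ∧ dx_i ∧ dx_j.
Expand each term, using dx_k ∧ dx_i ∧ dx_j = sgn(permutation) dx_{(a)} ∧ dx_{(b)} ∧ dx_{(c)} with (a < b < c) sorted:
  d(w*x + 2*z^2) includes (∂/∂z)(w*x + 2*z^2) dz = (4*z) dz, which multiplied by dx ∧ dy gives (4*z) dx ∧ dy ∧ dz
  d(w*x + 2*z^2) includes (∂/∂w)(w*x + 2*z^2) dw = (x) dw, which multiplied by dx ∧ dy gives (x) dx ∧ dy ∧ dw
  d(w^2 + w*y + 3*x*y) includes (∂/∂y)(w^2 + w*y + 3*x*y) dy = (w + 3*x) dy, which multiplied by dx ∧ dw gives (-w - 3*x) dx ∧ dy ∧ dw
  d(w*x) includes (∂/∂x)(w*x) dx = (w) dx, which multiplied by dy ∧ dz gives (w) dx ∧ dy ∧ dz
  d(w*x) includes (∂/∂w)(w*x) dw = (x) dw, which multiplied by dy ∧ dz gives (x) dy ∧ dz ∧ dw
  d(z*(y + z)) includes (∂/∂y)(z*(y + z)) dy = (z) dy, which multiplied by dz ∧ dw gives (z) dy ∧ dz ∧ dw
Collecting like 3-forms: d(omega) = (w + 4*z) dx ∧ dy ∧ dz + (-w - 2*x) dx ∧ dy ∧ dw + (x + z) dy ∧ dz ∧ dw.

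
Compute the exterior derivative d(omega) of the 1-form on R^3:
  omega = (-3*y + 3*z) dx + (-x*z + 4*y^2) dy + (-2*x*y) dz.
d(omega) = (3 - z) dx ∧ dy + (-2*y - 3) dx ∧ dz + (-x) dy ∧ dz

For a 1-form omega = sum_i f_i dx_i, the exterior derivative is
  d(omega) = sum_{i < j} (∂f_j/∂x_i - ∂f_i/∂x_j) dx_i ∧ dx_j.
  coefficient of dx ∧ dy: ∂f_2/∂x - ∂f_1/∂y = ∂(-x*z + 4*y^2)/∂x - ∂(-3*y + 3*z)/∂y = 3 - z
  coefficient of dx ∧ dz: ∂f_3/∂x - ∂f_1/∂z = ∂(-2*x*y)/∂x - ∂(-3*y + 3*z)/∂z = -2*y - 3
  coefficient of dy ∧ dz: ∂f_3/∂y - ∂f_2/∂z = ∂(-2*x*y)/∂y - ∂(-x*z + 4*y^2)/∂z = -x
Assembling: d(omega) = (3 - z) dx ∧ dy + (-2*y - 3) dx ∧ dz + (-x) dy ∧ dz.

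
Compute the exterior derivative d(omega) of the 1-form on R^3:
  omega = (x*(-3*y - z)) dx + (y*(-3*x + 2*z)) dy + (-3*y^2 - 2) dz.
d(omega) = (3*x - 3*y) dx ∧ dy + (x) dx ∧ dz + (-8*y) dy ∧ dz

For a 1-form omega = sum_i f_i dx_i, the exterior derivative is
  d(omega) = sum_{i < j} (∂f_j/∂x_i - ∂f_i/∂x_j) dx_i ∧ dx_j.
  coefficient of dx ∧ dy: ∂f_2/∂x - ∂f_1/∂y = ∂(y*(-3*x + 2*z))/∂x - ∂(x*(-3*y - z))/∂y = 3*x - 3*y
  coefficient of dx ∧ dz: ∂f_3/∂x - ∂f_1/∂z = ∂(-3*y^2 - 2)/∂x - ∂(x*(-3*y - z))/∂z = x
  coefficient of dy ∧ dz: ∂f_3/∂y - ∂f_2/∂z = ∂(-3*y^2 - 2)/∂y - ∂(y*(-3*x + 2*z))/∂z = -8*y
Assembling: d(omega) = (3*x - 3*y) dx ∧ dy + (x) dx ∧ dz + (-8*y) dy ∧ dz.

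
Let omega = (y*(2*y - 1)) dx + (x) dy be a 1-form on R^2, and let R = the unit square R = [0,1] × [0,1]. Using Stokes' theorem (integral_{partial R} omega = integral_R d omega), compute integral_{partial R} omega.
integral_(partial R) omega = 0

Stokes: integral_partial_R omega = integral_R d omega with d omega = (∂Q/∂x - ∂P/∂y) dx ∧ dy.
  ∂Q/∂x = 1
  ∂P/∂y = 4*y - 1
  integrand = ∂Q/∂x - ∂P/∂y = 2 - 4*y.
Integrating over R: integral_0^1 integral_0^1 (2 - 4*y) dx dy = 0.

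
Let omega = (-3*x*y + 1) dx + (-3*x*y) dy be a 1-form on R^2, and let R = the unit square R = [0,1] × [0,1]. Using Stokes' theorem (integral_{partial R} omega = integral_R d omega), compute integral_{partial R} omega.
integral_(partial R) omega = 0

Stokes: integral_partial_R omega = integral_R d omega with d omega = (∂Q/∂x - ∂P/∂y) dx ∧ dy.
  ∂Q/∂x = -3*y
  ∂P/∂y = -3*x
  integrand = ∂Q/∂x - ∂P/∂y = 3*x - 3*y.
Integrating over R: integral_0^1 integral_0^1 (3*x - 3*y) dx dy = 0.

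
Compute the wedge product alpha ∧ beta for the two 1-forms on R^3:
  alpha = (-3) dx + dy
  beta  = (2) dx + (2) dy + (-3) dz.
alpha ∧ beta = (-8) dx ∧ dy + (9) dx ∧ dz + (-3) dy ∧ dz

Distribute the wedge, using dx_i ∧ dx_j = -dx_j ∧ dx_i and dx_i ∧ dx_i = 0. For each pair (i, j) with i < j, the coefficient of dx_i ∧ dx_j in alpha ∧ beta is (alpha_i * beta_j - alpha_j * beta_i). Collecting: alpha ∧ beta = (-8) dx ∧ dy + (9) dx ∧ dz + (-3) dy ∧ dz.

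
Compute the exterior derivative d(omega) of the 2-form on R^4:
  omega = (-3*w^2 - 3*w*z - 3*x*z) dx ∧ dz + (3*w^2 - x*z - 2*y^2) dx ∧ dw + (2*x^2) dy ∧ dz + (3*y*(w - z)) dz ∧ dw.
d(omega) = (-6*w + x - 3*z) dx ∧ dz ∧ dw + (4*y) dx ∧ dy ∧ dw + (4*x) dx ∧ dy ∧ dz + (3*w - 3*z) dy ∧ dz ∧ dw

For a 2-form omega = sum_{i<j} g_{ij} dx_i ∧ dx_j, the exterior derivative is
  d(omega) = sum_{i<j} d(g_{ij}) ∧ dx_i ∧ dx_j = sum_{i<j, k} (∂g_{ij}/∂x_k) dx_k ∧ dx_i ∧ dx_j.
Expand each term, using dx_k ∧ dx_i ∧ dx_j = sgn(permutation) dx_{(a)} ∧ dx_{(b)} ∧ dx_{(c)} with (a < b < c) sorted:
  d(-3*w^2 - 3*w*z - 3*x*z) includes (∂/∂w)(-3*w^2 - 3*w*z - 3*x*z) dw = (-6*w - 3*z) dw, which multiplied by dx ∧ dz gives (-6*w - 3*z) dx ∧ dz ∧ dw
  d(3*w^2 - x*z - 2*y^2) includes (∂/∂y)(3*w^2 - x*z - 2*y^2) dy = (-4*y) dy, which multiplied by dx ∧ dw gives (4*y) dx ∧ dy ∧ dw
  d(3*w^2 - x*z - 2*y^2) includes (∂/∂z)(3*w^2 - x*z - 2*y^2) dz = (-x) dz, which multiplied by dx ∧ dw gives (x) dx ∧ dz ∧ dw
  d(2*x^2) includes (∂/∂x)(2*x^2) dx = (4*x) dx, which multiplied by dy ∧ dz gives (4*x) dx ∧ dy ∧ dz
  d(3*y*(w - z)) includes (∂/∂y)(3*y*(w - z)) dy = (3*w - 3*z) dy, which multiplied by dz ∧ dw gives (3*w - 3*z) dy ∧ dz ∧ dw
Collecting like 3-forms: d(omega) = (-6*w + x - 3*z) dx ∧ dz ∧ dw + (4*y) dx ∧ dy ∧ dw + (4*x) dx ∧ dy ∧ dz + (3*w - 3*z) dy ∧ dz ∧ dw.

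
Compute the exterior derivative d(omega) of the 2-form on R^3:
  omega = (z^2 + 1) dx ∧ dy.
d(omega) = (2*z) dx ∧ dy ∧ dz

For a 2-form omega = sum_{i<j} g_{ij} dx_i ∧ dx_j, the exterior derivative is
  d(omega) = sum_{i<j} d(g_{ij}) ∧ dx_i ∧ dx_j = sum_{i<j, k} (∂g_{ij}/∂x_k) dx_k ∧ dx_i ∧ dx_j.
Expand each term, using dx_k ∧ dx_i ∧ dx_j = sgn(permutation) dx_{(a)} ∧ dx_{(b)} ∧ dx_{(c)} with (a < b < c) sorted:
  d(z^2 + 1) includes (∂/∂z)(z^2 + 1) dz = (2*z) dz, which multiplied by dx ∧ dy gives (2*z) dx ∧ dy ∧ dz
Collecting like 3-forms: d(omega) = (2*z) dx ∧ dy ∧ dz.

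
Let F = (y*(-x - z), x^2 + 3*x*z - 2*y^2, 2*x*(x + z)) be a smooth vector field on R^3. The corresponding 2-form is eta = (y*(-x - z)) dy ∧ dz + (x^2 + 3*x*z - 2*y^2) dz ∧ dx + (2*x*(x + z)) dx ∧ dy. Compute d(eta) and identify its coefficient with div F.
d(eta) = (2*x - 5*y) dx ∧ dy ∧ dz; div F = 2*x - 5*y

For a 2-form in R^3 of the form above, applying d gives a 3-form with coefficient ∂P/∂x + ∂Q/∂y + ∂R/∂z:
  ∂P/∂x = -y
  ∂Q/∂y = -4*y
  ∂R/∂z = 2*x
Sum = 2*x - 5*y, which is exactly div F.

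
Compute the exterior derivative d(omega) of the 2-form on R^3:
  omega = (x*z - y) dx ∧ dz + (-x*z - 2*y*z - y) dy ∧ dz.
d(omega) = (1 - z) dx ∧ dy ∧ dz

For a 2-form omega = sum_{i<j} g_{ij} dx_i ∧ dx_j, the exterior derivative is
  d(omega) = sum_{i<j} d(g_{ij}) ∧ dx_i ∧ dx_j = sum_{i<j, k} (∂g_{ij}/∂x_k) dx_k ∧ dx_i ∧ dx_j.
Expand each term, using dx_k ∧ dx_i ∧ dx_j = sgn(permutation) dx_{(a)} ∧ dx_{(b)} ∧ dx_{(c)} with (a < b < c) sorted:
  d(x*z - y) includes (∂/∂y)(x*z - y) dy = (-1) dy, which multiplied by dx ∧ dz gives (1) dx ∧ dy ∧ dz
  d(-x*z - 2*y*z - y) includes (∂/∂x)(-x*z - 2*y*z - y) dx = (-z) dx, which multiplied by dy ∧ dz gives (-z) dx ∧ dy ∧ dz
Collecting like 3-forms: d(omega) = (1 - z) dx ∧ dy ∧ dz.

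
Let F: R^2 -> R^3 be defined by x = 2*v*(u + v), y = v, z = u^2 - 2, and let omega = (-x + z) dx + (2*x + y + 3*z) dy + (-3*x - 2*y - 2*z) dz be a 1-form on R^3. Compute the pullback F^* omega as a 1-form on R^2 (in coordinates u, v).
F^* omega = (-4*u^3 - 10*u^2*v - 16*u*v^2 - 4*u*v + 8*u - 4*v^3 - 4*v) du + (2*u^3 + 3*u^2 - 12*u*v^2 + 4*u*v - 4*u - 8*v^3 + 4*v^2 - 7*v - 6) dv

Using F^*(f dg) = (f ∘ F) d(g ∘ F), substitute each coordinate x_i by F_i(u, v) in f_i, and replace dx_i by d F_i = (∂F_i/∂u) du + (∂F_i/∂v) dv.
  For the x component: f_1(F) = u^2 - 2*u*v - 2*v^2 - 2; d F_1 = (2*v) du + (2*u + 4*v) dv
  For the y component: f_2(F) = 3*u^2 + 4*u*v + 4*v^2 + v - 6; d F_2 = (0) du + (1) dv
  For the z component: f_3(F) = -2*u^2 - 6*u*v - 6*v^2 - 2*v + 4; d F_3 = (2*u) du + (0) dv
Combining and collecting du, dv coefficients:
  coeff of du: -4*u^3 - 10*u^2*v - 16*u*v^2 - 4*u*v + 8*u - 4*v^3 - 4*v
  coeff of dv: 2*u^3 + 3*u^2 - 12*u*v^2 + 4*u*v - 4*u - 8*v^3 + 4*v^2 - 7*v - 6
F^* omega = (-4*u^3 - 10*u^2*v - 16*u*v^2 - 4*u*v + 8*u - 4*v^3 - 4*v) du + (2*u^3 + 3*u^2 - 12*u*v^2 + 4*u*v - 4*u - 8*v^3 + 4*v^2 - 7*v - 6) dv.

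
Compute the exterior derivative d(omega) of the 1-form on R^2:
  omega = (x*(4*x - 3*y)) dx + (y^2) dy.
d(omega) = (3*x) dx ∧ dy

For a 1-form omega = sum_i f_i dx_i, the exterior derivative is
  d(omega) = sum_{i < j} (∂f_j/∂x_i - ∂f_i/∂x_j) dx_i ∧ dx_j.
  coefficient of dx ∧ dy: ∂f_2/∂x - ∂f_1/∂y = ∂(y^2)/∂x - ∂(x*(4*x - 3*y))/∂y = 3*x
Assembling: d(omega) = (3*x) dx ∧ dy.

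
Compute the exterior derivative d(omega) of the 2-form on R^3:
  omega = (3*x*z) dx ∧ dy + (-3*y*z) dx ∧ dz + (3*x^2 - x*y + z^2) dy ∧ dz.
d(omega) = (9*x - y + 3*z) dx ∧ dy ∧ dz

For a 2-form omega = sum_{i<j} g_{ij} dx_i ∧ dx_j, the exterior derivative is
  d(omega) = sum_{i<j} d(g_{ij}) ∧ dx_i ∧ dx_j = sum_{i<j, k} (∂g_{ij}/∂x_k) dx_k ∧ dx_i ∧ dx_j.
Expand each term, using dx_k ∧ dx_i ∧ dx_j = sgn(permutation) dx_{(a)} ∧ dx_{(b)} ∧ dx_{(c)} with (a < b < c) sorted:
  d(3*x*z) includes (∂/∂z)(3*x*z) dz = (3*x) dz, which multiplied by dx ∧ dy gives (3*x) dx ∧ dy ∧ dz
  d(-3*y*z) includes (∂/∂y)(-3*y*z) dy = (-3*z) dy, which multiplied by dx ∧ dz gives (3*z) dx ∧ dy ∧ dz
  d(3*x^2 - x*y + z^2) includes (∂/∂x)(3*x^2 - x*y + z^2) dx = (6*x - y) dx, which multiplied by dy ∧ dz gives (6*x - y) dx ∧ dy ∧ dz
Collecting like 3-forms: d(omega) = (9*x - y + 3*z) dx ∧ dy ∧ dz.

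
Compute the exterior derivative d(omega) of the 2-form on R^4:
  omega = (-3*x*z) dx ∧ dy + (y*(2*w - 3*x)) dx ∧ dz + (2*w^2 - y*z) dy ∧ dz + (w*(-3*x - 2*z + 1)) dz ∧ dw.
d(omega) = (-2*w) dx ∧ dy ∧ dz + (-3*w + 2*y) dx ∧ dz ∧ dw + (4*w) dy ∧ dz ∧ dw

For a 2-form omega = sum_{i<j} g_{ij} dx_i ∧ dx_j, the exterior derivative is
  d(omega) = sum_{i<j} d(g_{ij}) ∧ dx_i ∧ dx_j = sum_{i<j, k} (∂g_{ij}/∂x_k) dx_k ∧ dx_i ∧ dx_j.
Expand each term, using dx_k ∧ dx_i ∧ dx_j = sgn(permutation) dx_{(a)} ∧ dx_{(b)} ∧ dx_{(c)} with (a < b < c) sorted:
  d(-3*x*z) includes (∂/∂z)(-3*x*z) dz = (-3*x) dz, which multiplied by dx ∧ dy gives (-3*x) dx ∧ dy ∧ dz
  d(y*(2*w - 3*x)) includes (∂/∂y)(y*(2*w - 3*x)) dy = (2*w - 3*x) dy, which multiplied by dx ∧ dz gives (-2*w + 3*x) dx ∧ dy ∧ dz
  d(y*(2*w - 3*x)) includes (∂/∂w)(y*(2*w - 3*x)) dw = (2*y) dw, which multiplied by dx ∧ dz gives (2*y) dx ∧ dz ∧ dw
  d(2*w^2 - y*z) includes (∂/∂w)(2*w^2 - y*z) dw = (4*w) dw, which multiplied by dy ∧ dz gives (4*w) dy ∧ dz ∧ dw
  d(w*(-3*x - 2*z + 1)) includes (∂/∂x)(w*(-3*x - 2*z + 1)) dx = (-3*w) dx, which multiplied by dz ∧ dw gives (-3*w) dx ∧ dz ∧ dw
Collecting like 3-forms: d(omega) = (-2*w) dx ∧ dy ∧ dz + (-3*w + 2*y) dx ∧ dz ∧ dw + (4*w) dy ∧ dz ∧ dw.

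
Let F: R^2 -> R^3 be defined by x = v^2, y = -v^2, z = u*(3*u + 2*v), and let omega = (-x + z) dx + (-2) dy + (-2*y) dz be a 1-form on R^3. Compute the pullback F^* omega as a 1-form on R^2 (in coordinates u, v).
F^* omega = (4*v^2*(3*u + v)) du + (2*v*(3*u^2 + 4*u*v - v^2 + 2)) dv

Using F^*(f dg) = (f ∘ F) d(g ∘ F), substitute each coordinate x_i by F_i(u, v) in f_i, and replace dx_i by d F_i = (∂F_i/∂u) du + (∂F_i/∂v) dv.
  For the x component: f_1(F) = 3*u^2 + 2*u*v - v^2; d F_1 = (0) du + (2*v) dv
  For the y component: f_2(F) = -2; d F_2 = (0) du + (-2*v) dv
  For the z component: f_3(F) = 2*v^2; d F_3 = (6*u + 2*v) du + (2*u) dv
Combining and collecting du, dv coefficients:
  coeff of du: 4*v^2*(3*u + v)
  coeff of dv: 2*v*(3*u^2 + 4*u*v - v^2 + 2)
F^* omega = (4*v^2*(3*u + v)) du + (2*v*(3*u^2 + 4*u*v - v^2 + 2)) dv.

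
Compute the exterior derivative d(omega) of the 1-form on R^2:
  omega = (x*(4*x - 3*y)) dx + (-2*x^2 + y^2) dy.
d(omega) = (-x) dx ∧ dy

For a 1-form omega = sum_i f_i dx_i, the exterior derivative is
  d(omega) = sum_{i < j} (∂f_j/∂x_i - ∂f_i/∂x_j) dx_i ∧ dx_j.
  coefficient of dx ∧ dy: ∂f_2/∂x - ∂f_1/∂y = ∂(-2*x^2 + y^2)/∂x - ∂(x*(4*x - 3*y))/∂y = -x
Assembling: d(omega) = (-x) dx ∧ dy.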